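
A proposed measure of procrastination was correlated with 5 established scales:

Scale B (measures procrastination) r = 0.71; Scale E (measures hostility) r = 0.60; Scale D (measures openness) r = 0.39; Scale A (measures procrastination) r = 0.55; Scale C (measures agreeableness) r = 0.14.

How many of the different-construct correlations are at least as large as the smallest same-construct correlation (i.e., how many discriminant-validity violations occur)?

1

Convergent (same construct = procrastination): Scale B, Scale A.
Smallest convergent = 0.55. Discriminant values: 0.60, 0.39, 0.14; count ≥ 0.55 → 1.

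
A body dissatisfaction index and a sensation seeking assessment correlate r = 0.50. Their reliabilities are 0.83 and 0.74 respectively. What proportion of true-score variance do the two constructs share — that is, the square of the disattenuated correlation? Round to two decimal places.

0.41

Disattenuated r = 0.50 / √(0.83 × 0.74) = 0.50 / 0.7837 = 0.6380.
Shared true-score variance = 0.6380² = 0.4070 ≈ 0.41.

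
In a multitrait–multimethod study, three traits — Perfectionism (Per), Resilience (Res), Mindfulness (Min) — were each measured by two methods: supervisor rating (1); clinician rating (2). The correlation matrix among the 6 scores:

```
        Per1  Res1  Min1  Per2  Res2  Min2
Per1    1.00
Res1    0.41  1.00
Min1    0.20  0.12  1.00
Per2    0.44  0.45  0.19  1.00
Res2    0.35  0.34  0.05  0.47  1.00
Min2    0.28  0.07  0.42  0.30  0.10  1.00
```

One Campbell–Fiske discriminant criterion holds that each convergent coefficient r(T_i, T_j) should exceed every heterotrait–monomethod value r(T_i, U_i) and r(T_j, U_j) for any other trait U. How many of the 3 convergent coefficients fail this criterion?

2

Each convergent coefficient versus the relevant comparison correlations:
Per (methods 1·2): 0.44 vs {0.41, 0.47, 0.20, 0.30} → fail.
Res (methods 1·2): 0.34 vs {0.41, 0.47, 0.12, 0.10} → fail.
Min (methods 1·2): 0.42 vs {0.20, 0.30, 0.12, 0.10} → pass.
2 of 3 fail.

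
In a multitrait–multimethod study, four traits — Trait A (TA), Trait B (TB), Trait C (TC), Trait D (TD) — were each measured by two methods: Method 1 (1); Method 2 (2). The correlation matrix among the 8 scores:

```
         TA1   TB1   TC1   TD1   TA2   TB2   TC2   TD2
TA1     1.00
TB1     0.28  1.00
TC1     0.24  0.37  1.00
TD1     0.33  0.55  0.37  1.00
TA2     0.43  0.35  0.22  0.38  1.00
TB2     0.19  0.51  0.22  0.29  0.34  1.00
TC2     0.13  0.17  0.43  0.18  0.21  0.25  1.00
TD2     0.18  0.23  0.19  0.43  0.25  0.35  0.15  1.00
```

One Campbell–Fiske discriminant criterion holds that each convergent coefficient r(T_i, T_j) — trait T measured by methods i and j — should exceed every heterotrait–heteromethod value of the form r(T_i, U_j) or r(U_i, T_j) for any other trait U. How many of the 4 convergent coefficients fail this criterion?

0

Checking each validity diagonal entry against its comparison values:
TA (methods 1·2): 0.43 vs {0.19, 0.35, 0.13, 0.22, 0.18, 0.38} → pass.
TB (methods 1·2): 0.51 vs {0.35, 0.19, 0.17, 0.22, 0.23, 0.29} → pass.
TC (methods 1·2): 0.43 vs {0.22, 0.13, 0.22, 0.17, 0.19, 0.18} → pass.
TD (methods 1·2): 0.43 vs {0.38, 0.18, 0.29, 0.23, 0.18, 0.19} → pass.
0 of 4 fail.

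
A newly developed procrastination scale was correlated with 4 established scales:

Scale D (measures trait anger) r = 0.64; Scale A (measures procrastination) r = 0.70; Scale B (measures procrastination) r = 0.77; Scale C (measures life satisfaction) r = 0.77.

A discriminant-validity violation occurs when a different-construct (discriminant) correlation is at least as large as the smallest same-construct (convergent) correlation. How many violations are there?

1

Convergent (same construct = procrastination): Scale A, Scale B.
Smallest convergent = 0.70. Discriminant values: 0.64, 0.77; count ≥ 0.70 → 1.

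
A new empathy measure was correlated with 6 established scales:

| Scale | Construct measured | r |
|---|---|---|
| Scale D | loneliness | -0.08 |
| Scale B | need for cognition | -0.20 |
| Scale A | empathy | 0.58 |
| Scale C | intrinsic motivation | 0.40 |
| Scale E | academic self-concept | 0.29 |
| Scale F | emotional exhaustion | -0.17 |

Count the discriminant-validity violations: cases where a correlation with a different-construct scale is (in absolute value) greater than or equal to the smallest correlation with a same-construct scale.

Convergent (same construct = empathy): Scale A.
Smallest convergent = 0.58. Discriminant |r|: 0.08, 0.20, 0.40, 0.29, 0.17; count ≥ 0.58 → 0.

0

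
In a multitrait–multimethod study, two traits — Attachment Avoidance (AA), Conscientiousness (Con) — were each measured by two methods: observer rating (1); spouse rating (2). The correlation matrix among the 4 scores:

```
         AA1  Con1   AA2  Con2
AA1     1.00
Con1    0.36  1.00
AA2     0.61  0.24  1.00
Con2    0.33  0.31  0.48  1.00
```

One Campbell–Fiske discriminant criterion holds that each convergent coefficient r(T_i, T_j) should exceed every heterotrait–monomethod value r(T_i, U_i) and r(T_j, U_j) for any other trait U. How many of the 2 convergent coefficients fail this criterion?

Convergent coefficients and their comparison sets:
AA (methods 1·2): 0.61 vs {0.36, 0.48} → pass.
Con (methods 1·2): 0.31 vs {0.36, 0.48} → fail.
1 of 2 fail.

1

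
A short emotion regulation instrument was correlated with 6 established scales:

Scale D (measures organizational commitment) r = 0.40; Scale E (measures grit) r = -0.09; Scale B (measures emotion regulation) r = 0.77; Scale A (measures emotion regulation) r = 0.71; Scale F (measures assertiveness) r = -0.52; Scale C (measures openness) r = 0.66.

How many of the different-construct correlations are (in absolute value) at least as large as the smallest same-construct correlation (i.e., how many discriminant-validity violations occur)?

Convergent (same construct = emotion regulation): Scale B, Scale A.
Smallest convergent = 0.71. Discriminant |r|: 0.40, 0.09, 0.52, 0.66; count ≥ 0.71 → 0.

0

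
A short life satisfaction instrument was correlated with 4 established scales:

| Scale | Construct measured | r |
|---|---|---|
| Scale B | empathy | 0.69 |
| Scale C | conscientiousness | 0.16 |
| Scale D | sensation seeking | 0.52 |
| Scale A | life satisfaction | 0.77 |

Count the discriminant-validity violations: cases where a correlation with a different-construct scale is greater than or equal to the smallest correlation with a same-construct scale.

Convergent (same construct = life satisfaction): Scale A.
Smallest convergent = 0.77. Discriminant values: 0.69, 0.16, 0.52; count ≥ 0.77 → 0.

0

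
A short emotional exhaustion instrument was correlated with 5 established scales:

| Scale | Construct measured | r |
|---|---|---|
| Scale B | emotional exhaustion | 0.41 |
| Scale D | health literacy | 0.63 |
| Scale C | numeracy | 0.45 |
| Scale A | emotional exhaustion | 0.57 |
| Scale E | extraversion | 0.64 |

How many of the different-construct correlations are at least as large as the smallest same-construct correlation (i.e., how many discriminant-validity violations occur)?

Convergent (same construct = emotional exhaustion): Scale B, Scale A.
Smallest convergent = 0.41. Discriminant values: 0.63, 0.45, 0.64; count ≥ 0.41 → 3.

3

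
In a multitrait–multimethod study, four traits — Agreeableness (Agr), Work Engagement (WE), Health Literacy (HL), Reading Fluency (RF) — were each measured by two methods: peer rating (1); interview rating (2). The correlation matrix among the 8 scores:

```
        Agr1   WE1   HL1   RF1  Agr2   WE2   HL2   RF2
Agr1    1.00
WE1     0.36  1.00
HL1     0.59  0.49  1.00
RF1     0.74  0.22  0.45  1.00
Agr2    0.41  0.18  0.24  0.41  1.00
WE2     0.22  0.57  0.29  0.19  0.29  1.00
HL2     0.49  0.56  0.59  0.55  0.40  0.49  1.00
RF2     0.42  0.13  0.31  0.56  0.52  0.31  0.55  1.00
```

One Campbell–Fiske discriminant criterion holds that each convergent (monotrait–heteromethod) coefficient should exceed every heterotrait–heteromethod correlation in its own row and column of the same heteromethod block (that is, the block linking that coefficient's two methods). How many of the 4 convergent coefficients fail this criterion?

Each convergent coefficient versus the relevant comparison correlations:
Agr (methods 1·2): 0.41 vs {0.22, 0.18, 0.49, 0.24, 0.42, 0.41} → fail.
WE (methods 1·2): 0.57 vs {0.18, 0.22, 0.56, 0.29, 0.13, 0.19} → pass.
HL (methods 1·2): 0.59 vs {0.24, 0.49, 0.29, 0.56, 0.31, 0.55} → pass.
RF (methods 1·2): 0.56 vs {0.41, 0.42, 0.19, 0.13, 0.55, 0.31} → pass.
1 of 4 fail.

1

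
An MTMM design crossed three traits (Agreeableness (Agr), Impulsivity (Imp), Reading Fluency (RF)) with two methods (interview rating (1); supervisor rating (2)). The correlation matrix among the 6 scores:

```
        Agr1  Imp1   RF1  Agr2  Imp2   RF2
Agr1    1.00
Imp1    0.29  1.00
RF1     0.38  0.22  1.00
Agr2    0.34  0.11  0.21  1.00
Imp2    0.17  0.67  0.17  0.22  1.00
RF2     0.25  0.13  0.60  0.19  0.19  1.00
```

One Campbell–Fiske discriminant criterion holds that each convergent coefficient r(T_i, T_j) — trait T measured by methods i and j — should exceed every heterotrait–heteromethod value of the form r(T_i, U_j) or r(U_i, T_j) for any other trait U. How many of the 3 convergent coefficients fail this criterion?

Convergent coefficients and their comparison sets:
Agr (methods 1·2): 0.34 vs {0.17, 0.11, 0.25, 0.21} → pass.
Imp (methods 1·2): 0.67 vs {0.11, 0.17, 0.13, 0.17} → pass.
RF (methods 1·2): 0.60 vs {0.21, 0.25, 0.17, 0.13} → pass.
0 of 3 fail.

0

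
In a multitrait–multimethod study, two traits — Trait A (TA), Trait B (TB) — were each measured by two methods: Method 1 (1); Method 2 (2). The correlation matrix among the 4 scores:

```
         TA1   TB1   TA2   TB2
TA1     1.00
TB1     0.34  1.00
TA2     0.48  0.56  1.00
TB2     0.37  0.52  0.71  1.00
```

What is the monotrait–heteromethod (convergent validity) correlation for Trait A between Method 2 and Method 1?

0.48

Same trait (TA), different methods: r(TA2, TA1) = 0.48.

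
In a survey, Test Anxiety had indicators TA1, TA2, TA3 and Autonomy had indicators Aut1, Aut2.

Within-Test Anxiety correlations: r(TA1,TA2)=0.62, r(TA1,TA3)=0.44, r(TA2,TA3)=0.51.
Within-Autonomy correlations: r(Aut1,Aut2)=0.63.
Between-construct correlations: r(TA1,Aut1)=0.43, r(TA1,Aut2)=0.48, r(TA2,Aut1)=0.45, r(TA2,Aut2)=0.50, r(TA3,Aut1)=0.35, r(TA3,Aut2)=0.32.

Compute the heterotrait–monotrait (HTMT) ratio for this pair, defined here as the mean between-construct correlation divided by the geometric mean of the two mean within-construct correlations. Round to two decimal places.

Mean between = 2.53/6 = 0.4217.
Mean within-TA = 1.57/3 = 0.5233; mean within-Aut = 0.63/1 = 0.6300.
Geometric mean = √(0.5233 × 0.6300) = 0.5742.
HTMT = 0.4217 / 0.5742 = 0.73.

0.73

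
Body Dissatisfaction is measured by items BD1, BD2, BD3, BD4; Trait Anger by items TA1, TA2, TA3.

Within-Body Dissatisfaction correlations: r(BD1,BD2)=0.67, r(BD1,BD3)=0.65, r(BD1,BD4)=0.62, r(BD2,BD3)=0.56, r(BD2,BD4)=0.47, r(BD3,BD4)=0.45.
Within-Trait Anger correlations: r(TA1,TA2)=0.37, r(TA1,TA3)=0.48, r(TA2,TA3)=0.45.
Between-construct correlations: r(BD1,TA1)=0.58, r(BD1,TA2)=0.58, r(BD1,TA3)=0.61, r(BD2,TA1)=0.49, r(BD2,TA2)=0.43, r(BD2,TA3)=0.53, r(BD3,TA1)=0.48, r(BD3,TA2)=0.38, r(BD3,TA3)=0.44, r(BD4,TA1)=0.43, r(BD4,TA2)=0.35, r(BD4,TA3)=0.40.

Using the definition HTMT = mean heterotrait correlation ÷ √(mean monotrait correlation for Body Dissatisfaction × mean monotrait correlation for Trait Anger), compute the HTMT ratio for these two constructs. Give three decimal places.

0.956

Between-construct mean = 5.70/12 = 0.4750.
Mean within-BD = 3.42/6 = 0.5700; mean within-TA = 1.30/3 = 0.4333.
Geometric mean = √(0.5700 × 0.4333) = 0.4970.
HTMT = 0.4750 / 0.4970 = 0.956.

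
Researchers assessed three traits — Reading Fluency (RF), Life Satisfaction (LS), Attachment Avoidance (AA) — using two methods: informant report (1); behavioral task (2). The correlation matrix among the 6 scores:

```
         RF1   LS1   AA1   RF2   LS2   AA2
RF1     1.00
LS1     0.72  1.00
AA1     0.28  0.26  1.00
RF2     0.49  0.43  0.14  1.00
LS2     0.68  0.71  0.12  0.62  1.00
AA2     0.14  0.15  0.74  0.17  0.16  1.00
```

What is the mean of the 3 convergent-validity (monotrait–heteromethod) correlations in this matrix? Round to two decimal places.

0.65

Convergent values: 0.49, 0.71, 0.74; mean = 1.94/3 = 0.65.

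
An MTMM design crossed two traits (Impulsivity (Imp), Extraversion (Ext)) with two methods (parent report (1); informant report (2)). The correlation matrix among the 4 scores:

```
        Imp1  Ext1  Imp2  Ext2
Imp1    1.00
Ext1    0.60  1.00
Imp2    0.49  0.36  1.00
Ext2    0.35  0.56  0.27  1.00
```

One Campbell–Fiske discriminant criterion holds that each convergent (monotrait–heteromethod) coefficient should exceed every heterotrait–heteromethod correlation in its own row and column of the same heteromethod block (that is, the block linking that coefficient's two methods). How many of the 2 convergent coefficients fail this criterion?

0

Convergent coefficients and their comparison sets:
Imp (methods 1·2): 0.49 vs {0.35, 0.36} → pass.
Ext (methods 1·2): 0.56 vs {0.36, 0.35} → pass.
0 of 2 fail.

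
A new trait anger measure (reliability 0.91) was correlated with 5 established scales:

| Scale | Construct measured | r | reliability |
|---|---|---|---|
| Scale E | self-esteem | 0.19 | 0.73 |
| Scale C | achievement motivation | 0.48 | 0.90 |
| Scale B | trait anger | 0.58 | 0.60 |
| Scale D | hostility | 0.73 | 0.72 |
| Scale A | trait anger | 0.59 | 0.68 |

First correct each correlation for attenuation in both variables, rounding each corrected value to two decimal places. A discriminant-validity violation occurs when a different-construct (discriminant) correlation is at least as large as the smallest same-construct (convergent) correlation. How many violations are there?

1

Disattenuated r (r / √(r_scale · r_new)):
  Scale E (disc): 0.19 / √(0.73·0.91) = 0.23
  Scale C (disc): 0.48 / √(0.90·0.91) = 0.53
  Scale B (conv): 0.58 / √(0.60·0.91) = 0.78
  Scale D (disc): 0.73 / √(0.72·0.91) = 0.90
  Scale A (conv): 0.59 / √(0.68·0.91) = 0.75
Smallest convergent = 0.75. Discriminant values: 0.23, 0.53, 0.90; count ≥ 0.75 → 1.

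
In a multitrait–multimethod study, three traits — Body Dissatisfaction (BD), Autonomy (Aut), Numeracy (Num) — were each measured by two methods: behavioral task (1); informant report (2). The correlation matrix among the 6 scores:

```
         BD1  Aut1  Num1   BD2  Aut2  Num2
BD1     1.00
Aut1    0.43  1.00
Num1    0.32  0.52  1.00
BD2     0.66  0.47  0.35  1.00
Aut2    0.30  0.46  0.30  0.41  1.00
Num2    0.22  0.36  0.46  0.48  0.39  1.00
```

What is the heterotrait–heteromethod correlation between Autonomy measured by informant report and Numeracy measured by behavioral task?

Different traits and methods: r(Aut2, Num1) = 0.30.

0.30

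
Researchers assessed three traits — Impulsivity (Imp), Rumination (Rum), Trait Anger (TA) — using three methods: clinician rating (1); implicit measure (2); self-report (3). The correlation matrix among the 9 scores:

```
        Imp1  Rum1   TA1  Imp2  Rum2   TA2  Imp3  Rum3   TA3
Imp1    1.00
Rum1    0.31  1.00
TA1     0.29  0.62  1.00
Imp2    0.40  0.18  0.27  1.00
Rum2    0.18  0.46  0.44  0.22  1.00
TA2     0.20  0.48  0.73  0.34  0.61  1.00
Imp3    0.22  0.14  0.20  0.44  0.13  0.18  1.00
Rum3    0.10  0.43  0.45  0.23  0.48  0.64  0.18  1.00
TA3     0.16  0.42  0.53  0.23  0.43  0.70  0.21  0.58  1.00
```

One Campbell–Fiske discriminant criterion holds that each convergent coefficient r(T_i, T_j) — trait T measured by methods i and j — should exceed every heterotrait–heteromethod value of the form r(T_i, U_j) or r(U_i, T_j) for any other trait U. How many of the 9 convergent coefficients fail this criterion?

3

Checking each validity diagonal entry against its comparison values:
Imp (methods 1·2): 0.40 vs {0.18, 0.18, 0.20, 0.27} → pass.
Imp (methods 1·3): 0.22 vs {0.10, 0.14, 0.16, 0.20} → pass.
Imp (methods 2·3): 0.44 vs {0.23, 0.13, 0.23, 0.18} → pass.
Rum (methods 1·2): 0.46 vs {0.18, 0.18, 0.48, 0.44} → fail.
Rum (methods 1·3): 0.43 vs {0.14, 0.10, 0.42, 0.45} → fail.
Rum (methods 2·3): 0.48 vs {0.13, 0.23, 0.43, 0.64} → fail.
TA (methods 1·2): 0.73 vs {0.27, 0.20, 0.44, 0.48} → pass.
TA (methods 1·3): 0.53 vs {0.20, 0.16, 0.45, 0.42} → pass.
TA (methods 2·3): 0.70 vs {0.18, 0.23, 0.64, 0.43} → pass.
3 of 9 fail.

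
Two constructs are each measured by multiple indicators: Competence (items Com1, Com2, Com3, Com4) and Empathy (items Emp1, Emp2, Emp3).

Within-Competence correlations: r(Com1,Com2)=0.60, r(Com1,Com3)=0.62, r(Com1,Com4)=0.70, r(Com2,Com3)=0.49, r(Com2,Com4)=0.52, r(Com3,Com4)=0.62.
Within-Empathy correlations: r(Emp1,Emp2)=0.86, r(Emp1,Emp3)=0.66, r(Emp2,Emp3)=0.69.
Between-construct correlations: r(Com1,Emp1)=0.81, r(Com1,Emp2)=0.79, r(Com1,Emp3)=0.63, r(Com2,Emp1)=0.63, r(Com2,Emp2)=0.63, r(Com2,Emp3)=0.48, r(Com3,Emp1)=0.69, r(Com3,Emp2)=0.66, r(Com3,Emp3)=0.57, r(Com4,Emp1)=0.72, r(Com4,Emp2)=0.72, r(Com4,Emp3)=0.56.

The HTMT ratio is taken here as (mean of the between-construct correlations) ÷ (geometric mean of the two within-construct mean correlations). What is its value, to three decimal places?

Mean between = 7.89/12 = 0.6575.
Mean within-Com = 3.55/6 = 0.5917; mean within-Emp = 2.21/3 = 0.7367.
Geometric mean = √(0.5917 × 0.7367) = 0.6602.
HTMT = 0.6575 / 0.6602 = 0.996.

0.996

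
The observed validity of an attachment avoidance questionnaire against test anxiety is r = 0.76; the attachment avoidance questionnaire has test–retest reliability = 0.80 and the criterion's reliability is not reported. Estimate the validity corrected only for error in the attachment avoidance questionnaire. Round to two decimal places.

0.85

Single correction: r_c = r_obs / √r_xx = 0.76 / √0.80 = 0.76 / 0.8944 ≈ 0.85.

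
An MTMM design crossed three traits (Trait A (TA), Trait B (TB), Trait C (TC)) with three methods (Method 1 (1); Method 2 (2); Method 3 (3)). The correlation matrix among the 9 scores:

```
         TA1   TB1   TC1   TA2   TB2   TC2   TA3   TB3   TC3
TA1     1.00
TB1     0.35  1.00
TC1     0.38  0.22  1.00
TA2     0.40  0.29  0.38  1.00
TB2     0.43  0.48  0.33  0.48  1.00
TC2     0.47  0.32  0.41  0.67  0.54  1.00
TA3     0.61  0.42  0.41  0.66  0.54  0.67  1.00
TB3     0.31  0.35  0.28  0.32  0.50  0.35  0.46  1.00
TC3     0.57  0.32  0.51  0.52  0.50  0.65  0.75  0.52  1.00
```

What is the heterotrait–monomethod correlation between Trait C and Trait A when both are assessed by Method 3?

0.75

Different traits, same method: r(TC3, TA3) = 0.75.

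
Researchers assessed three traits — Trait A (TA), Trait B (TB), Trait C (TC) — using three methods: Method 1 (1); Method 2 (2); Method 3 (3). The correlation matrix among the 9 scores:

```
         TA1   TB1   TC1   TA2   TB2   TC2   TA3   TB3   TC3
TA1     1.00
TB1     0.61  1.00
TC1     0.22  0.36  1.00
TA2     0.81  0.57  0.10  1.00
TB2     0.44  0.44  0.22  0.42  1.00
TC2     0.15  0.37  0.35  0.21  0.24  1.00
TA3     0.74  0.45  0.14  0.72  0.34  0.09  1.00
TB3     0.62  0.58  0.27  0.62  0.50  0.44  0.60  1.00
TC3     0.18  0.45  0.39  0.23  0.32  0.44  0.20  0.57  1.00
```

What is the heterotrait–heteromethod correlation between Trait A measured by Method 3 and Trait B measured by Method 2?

0.34

Different traits and methods: r(TA3, TB2) = 0.34.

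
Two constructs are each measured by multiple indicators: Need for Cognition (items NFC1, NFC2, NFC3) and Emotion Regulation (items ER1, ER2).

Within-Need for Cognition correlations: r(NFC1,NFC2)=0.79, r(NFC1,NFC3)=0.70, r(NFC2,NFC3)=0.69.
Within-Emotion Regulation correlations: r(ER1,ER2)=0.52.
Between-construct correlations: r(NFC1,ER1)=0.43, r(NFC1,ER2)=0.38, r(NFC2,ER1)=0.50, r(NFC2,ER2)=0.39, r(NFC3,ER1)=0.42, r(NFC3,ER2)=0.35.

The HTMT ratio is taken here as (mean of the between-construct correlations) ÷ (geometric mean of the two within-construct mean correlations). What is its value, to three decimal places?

0.670

Mean heterotrait r = 2.47/6 = 0.4117.
Mean within-NFC = 2.18/3 = 0.7267; mean within-ER = 0.52/1 = 0.5200.
Geometric mean = √(0.7267 × 0.5200) = 0.6147.
HTMT = 0.4117 / 0.6147 = 0.670.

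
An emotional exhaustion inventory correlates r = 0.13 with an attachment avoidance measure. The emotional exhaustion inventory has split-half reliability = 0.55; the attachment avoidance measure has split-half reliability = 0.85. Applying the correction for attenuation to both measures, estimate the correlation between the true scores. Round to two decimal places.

0.19

r_true = r_obs / √(r_xx · r_yy) = 0.13 / √(0.55 × 0.85) = 0.13 / √0.4675 = 0.13 / 0.6837 ≈ 0.19.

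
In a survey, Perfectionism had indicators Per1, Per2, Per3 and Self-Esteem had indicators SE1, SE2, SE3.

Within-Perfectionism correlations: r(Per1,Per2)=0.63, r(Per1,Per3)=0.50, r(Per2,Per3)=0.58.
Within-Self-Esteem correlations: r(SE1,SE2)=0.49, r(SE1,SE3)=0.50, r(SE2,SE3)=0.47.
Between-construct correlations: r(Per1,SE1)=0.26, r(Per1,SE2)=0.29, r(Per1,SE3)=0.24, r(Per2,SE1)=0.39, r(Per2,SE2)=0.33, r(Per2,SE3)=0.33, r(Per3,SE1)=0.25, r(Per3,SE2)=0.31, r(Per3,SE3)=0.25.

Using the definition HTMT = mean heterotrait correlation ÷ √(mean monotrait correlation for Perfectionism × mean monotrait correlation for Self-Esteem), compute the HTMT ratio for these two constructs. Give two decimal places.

Mean between = 2.65/9 = 0.2944.
Mean within-Per = 1.71/3 = 0.5700; mean within-SE = 1.46/3 = 0.4867.
Geometric mean = √(0.5700 × 0.4867) = 0.5267.
HTMT = 0.2944 / 0.5267 = 0.56.

0.56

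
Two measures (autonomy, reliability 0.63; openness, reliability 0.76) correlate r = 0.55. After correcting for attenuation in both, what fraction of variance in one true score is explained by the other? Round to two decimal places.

0.63

Disattenuated r = 0.55 / √(0.63 × 0.76) = 0.55 / 0.6920 = 0.7948.
Shared true-score variance = 0.7948² = 0.6317 ≈ 0.63.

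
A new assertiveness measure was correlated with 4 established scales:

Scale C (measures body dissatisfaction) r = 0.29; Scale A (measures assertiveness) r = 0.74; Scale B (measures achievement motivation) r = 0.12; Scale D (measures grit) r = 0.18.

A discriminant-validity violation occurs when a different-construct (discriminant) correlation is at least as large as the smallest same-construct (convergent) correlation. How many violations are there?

0

Convergent (same construct = assertiveness): Scale A.
Smallest convergent = 0.74. Discriminant values: 0.29, 0.12, 0.18; count ≥ 0.74 → 0.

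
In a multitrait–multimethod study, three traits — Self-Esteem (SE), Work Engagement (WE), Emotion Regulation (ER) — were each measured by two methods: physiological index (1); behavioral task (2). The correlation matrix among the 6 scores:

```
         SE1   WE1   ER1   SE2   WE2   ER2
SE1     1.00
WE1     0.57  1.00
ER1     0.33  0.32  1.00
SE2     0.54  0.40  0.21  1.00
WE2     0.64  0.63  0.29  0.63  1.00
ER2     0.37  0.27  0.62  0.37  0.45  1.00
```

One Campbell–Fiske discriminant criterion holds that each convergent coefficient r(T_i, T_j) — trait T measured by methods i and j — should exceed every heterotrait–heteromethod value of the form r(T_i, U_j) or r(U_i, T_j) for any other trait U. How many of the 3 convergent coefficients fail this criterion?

Convergent coefficients and their comparison sets:
SE (methods 1·2): 0.54 vs {0.64, 0.40, 0.37, 0.21} → fail.
WE (methods 1·2): 0.63 vs {0.40, 0.64, 0.27, 0.29} → fail.
ER (methods 1·2): 0.62 vs {0.21, 0.37, 0.29, 0.27} → pass.
2 of 3 fail.

2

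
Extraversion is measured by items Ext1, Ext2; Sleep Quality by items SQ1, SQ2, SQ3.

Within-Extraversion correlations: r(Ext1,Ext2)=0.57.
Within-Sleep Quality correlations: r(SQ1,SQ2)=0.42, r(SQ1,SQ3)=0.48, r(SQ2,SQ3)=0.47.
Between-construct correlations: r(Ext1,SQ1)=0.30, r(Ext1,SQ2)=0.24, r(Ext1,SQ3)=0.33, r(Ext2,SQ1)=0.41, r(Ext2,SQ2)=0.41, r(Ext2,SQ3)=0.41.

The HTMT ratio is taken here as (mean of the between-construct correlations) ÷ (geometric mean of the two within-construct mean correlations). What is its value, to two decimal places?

Mean between = 2.10/6 = 0.3500.
Mean within-Ext = 0.57/1 = 0.5700; mean within-SQ = 1.37/3 = 0.4567.
Geometric mean = √(0.5700 × 0.4567) = 0.5102.
HTMT = 0.3500 / 0.5102 = 0.69.

0.69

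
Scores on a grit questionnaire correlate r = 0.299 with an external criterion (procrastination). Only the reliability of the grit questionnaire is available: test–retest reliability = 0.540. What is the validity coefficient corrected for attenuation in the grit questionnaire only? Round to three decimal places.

Single correction: r_c = r_obs / √r_xx = 0.299 / √0.540 = 0.299 / 0.7348 ≈ 0.407.

0.407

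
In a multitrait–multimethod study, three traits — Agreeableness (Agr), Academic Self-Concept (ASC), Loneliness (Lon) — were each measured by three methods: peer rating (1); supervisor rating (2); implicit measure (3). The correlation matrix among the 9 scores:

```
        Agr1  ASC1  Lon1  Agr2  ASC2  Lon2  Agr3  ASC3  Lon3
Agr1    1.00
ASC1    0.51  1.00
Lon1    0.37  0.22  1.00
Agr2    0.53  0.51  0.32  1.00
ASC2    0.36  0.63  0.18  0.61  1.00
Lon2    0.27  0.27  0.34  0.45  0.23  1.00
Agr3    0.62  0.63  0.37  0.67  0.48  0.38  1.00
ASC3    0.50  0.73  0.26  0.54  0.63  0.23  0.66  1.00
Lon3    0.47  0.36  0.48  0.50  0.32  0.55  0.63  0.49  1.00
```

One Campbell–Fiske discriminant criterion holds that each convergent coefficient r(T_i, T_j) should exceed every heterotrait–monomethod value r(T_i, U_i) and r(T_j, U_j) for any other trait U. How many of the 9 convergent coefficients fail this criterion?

Checking each validity diagonal entry against its comparison values:
Agr (methods 1·2): 0.53 vs {0.51, 0.61, 0.37, 0.45} → fail.
Agr (methods 1·3): 0.62 vs {0.51, 0.66, 0.37, 0.63} → fail.
Agr (methods 2·3): 0.67 vs {0.61, 0.66, 0.45, 0.63} → pass.
ASC (methods 1·2): 0.63 vs {0.51, 0.61, 0.22, 0.23} → pass.
ASC (methods 1·3): 0.73 vs {0.51, 0.66, 0.22, 0.49} → pass.
ASC (methods 2·3): 0.63 vs {0.61, 0.66, 0.23, 0.49} → fail.
Lon (methods 1·2): 0.34 vs {0.37, 0.45, 0.22, 0.23} → fail.
Lon (methods 1·3): 0.48 vs {0.37, 0.63, 0.22, 0.49} → fail.
Lon (methods 2·3): 0.55 vs {0.45, 0.63, 0.23, 0.49} → fail.
6 of 9 fail.

6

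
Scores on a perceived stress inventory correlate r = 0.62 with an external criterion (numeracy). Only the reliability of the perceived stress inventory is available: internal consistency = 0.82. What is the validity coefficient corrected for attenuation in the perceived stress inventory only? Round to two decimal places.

Single correction: r_c = r_obs / √r_xx = 0.62 / √0.82 = 0.62 / 0.9055 ≈ 0.68.

0.68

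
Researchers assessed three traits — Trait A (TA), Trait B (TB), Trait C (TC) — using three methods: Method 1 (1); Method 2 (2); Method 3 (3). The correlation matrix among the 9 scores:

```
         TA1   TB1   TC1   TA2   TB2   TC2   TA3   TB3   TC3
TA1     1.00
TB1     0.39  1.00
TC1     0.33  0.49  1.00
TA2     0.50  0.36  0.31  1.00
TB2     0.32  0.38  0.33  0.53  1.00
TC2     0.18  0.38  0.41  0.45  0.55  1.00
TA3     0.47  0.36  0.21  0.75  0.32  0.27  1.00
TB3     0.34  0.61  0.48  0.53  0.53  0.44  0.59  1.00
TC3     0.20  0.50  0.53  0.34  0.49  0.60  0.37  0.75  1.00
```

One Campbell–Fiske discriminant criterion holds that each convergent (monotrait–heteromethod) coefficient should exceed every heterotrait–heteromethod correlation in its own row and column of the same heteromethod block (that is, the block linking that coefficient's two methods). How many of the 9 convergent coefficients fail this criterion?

Checking each validity diagonal entry against its comparison values:
TA (methods 1·2): 0.50 vs {0.32, 0.36, 0.18, 0.31} → pass.
TA (methods 1·3): 0.47 vs {0.34, 0.36, 0.20, 0.21} → pass.
TA (methods 2·3): 0.75 vs {0.53, 0.32, 0.34, 0.27} → pass.
TB (methods 1·2): 0.38 vs {0.36, 0.32, 0.38, 0.33} → fail.
TB (methods 1·3): 0.61 vs {0.36, 0.34, 0.50, 0.48} → pass.
TB (methods 2·3): 0.53 vs {0.32, 0.53, 0.49, 0.44} → fail.
TC (methods 1·2): 0.41 vs {0.31, 0.18, 0.33, 0.38} → pass.
TC (methods 1·3): 0.53 vs {0.21, 0.20, 0.48, 0.50} → pass.
TC (methods 2·3): 0.60 vs {0.27, 0.34, 0.44, 0.49} → pass.
2 of 9 fail.

2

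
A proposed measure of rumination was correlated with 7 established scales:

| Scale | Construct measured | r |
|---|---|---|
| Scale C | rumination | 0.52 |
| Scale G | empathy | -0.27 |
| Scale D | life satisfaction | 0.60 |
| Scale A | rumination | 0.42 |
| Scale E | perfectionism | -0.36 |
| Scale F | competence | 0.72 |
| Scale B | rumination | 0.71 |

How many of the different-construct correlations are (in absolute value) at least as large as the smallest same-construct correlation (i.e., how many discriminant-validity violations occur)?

2

Convergent (same construct = rumination): Scale C, Scale A, Scale B.
Smallest convergent = 0.42. Discriminant |r|: 0.27, 0.60, 0.36, 0.72; count ≥ 0.42 → 2.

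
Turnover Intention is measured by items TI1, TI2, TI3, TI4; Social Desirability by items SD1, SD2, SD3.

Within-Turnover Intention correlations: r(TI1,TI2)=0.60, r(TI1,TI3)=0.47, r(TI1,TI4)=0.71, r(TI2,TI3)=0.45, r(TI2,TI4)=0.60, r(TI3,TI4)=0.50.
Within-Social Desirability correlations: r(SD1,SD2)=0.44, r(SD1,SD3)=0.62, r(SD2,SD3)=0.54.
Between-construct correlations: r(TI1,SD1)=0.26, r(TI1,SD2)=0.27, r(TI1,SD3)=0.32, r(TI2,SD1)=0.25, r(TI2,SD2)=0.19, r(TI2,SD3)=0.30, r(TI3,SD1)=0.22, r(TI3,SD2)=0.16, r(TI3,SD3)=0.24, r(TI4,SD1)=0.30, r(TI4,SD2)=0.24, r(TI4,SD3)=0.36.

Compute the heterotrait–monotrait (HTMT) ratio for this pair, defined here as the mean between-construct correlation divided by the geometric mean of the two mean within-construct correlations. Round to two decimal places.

Between-construct mean = 3.11/12 = 0.2592.
Mean within-TI = 3.33/6 = 0.5550; mean within-SD = 1.60/3 = 0.5333.
Geometric mean = √(0.5550 × 0.5333) = 0.5440.
HTMT = 0.2592 / 0.5440 = 0.48.

0.48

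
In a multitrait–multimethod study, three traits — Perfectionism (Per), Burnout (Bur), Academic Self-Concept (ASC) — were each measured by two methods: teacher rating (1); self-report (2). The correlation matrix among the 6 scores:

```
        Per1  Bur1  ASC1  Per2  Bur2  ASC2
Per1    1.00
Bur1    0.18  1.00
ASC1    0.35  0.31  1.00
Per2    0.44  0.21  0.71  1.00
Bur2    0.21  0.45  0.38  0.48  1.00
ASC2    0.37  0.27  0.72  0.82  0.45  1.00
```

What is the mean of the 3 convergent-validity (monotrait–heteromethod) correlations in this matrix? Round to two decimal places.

0.54

Convergent values: 0.44, 0.45, 0.72; mean = 1.61/3 = 0.54.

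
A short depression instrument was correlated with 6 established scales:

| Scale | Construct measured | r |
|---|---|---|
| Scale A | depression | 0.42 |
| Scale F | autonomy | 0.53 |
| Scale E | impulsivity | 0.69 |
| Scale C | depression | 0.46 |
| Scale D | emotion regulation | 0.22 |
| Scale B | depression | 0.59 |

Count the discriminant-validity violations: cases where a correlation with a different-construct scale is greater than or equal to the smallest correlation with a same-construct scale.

Convergent (same construct = depression): Scale A, Scale C, Scale B.
Smallest convergent = 0.42. Discriminant values: 0.53, 0.69, 0.22; count ≥ 0.42 → 2.

2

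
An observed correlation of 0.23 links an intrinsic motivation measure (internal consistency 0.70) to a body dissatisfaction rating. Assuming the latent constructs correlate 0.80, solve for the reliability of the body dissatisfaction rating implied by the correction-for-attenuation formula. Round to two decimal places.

0.12

r_true = r_obs / √(r_xx · r_yy) ⇒ 0.80 = 0.23 / √(0.70 · r_yy).
√(0.70 · r_yy) = 0.23 / 0.80 = 0.2875; 0.70 · r_yy = 0.0827; r_yy = 0.0827 / 0.70 ≈ 0.12.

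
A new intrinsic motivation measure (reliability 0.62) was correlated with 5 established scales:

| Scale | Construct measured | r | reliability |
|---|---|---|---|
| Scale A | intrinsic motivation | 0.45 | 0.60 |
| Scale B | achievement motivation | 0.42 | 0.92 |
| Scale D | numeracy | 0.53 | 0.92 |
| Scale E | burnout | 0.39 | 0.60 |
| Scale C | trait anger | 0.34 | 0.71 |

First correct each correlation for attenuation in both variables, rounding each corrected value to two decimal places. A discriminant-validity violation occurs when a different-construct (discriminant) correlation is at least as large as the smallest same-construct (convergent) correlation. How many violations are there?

Disattenuated r (r / √(r_scale · r_new)):
  Scale A (conv): 0.45 / √(0.60·0.62) = 0.74
  Scale B (disc): 0.42 / √(0.92·0.62) = 0.56
  Scale D (disc): 0.53 / √(0.92·0.62) = 0.70
  Scale E (disc): 0.39 / √(0.60·0.62) = 0.64
  Scale C (disc): 0.34 / √(0.71·0.62) = 0.51
Smallest convergent = 0.74. Discriminant values: 0.56, 0.70, 0.64, 0.51; count ≥ 0.74 → 0.

0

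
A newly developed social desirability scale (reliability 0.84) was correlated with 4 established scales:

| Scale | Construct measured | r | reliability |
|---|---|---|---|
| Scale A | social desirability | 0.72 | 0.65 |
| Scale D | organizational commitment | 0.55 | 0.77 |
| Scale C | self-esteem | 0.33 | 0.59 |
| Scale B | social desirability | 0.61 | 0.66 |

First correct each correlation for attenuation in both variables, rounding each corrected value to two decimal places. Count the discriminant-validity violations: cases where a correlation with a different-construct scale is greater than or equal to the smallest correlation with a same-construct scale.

0

Disattenuated r (r / √(r_scale · r_new)):
  Scale A (conv): 0.72 / √(0.65·0.84) = 0.97
  Scale D (disc): 0.55 / √(0.77·0.84) = 0.68
  Scale C (disc): 0.33 / √(0.59·0.84) = 0.47
  Scale B (conv): 0.61 / √(0.66·0.84) = 0.82
Smallest convergent = 0.82. Discriminant values: 0.68, 0.47; count ≥ 0.82 → 0.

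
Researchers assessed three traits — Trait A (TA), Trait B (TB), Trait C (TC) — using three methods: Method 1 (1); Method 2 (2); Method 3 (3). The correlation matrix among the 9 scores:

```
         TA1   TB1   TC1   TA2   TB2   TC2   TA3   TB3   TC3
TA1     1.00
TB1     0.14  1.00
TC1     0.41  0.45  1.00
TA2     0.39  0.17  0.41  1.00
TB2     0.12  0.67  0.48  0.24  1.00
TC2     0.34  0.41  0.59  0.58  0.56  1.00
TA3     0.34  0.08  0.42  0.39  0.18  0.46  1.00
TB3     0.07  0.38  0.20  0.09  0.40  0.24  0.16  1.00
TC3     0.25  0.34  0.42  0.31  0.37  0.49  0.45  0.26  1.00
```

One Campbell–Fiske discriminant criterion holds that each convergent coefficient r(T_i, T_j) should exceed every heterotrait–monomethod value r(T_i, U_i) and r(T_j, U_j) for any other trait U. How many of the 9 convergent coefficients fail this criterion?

Each convergent coefficient versus the relevant comparison correlations:
TA (methods 1·2): 0.39 vs {0.14, 0.24, 0.41, 0.58} → fail.
TA (methods 1·3): 0.34 vs {0.14, 0.16, 0.41, 0.45} → fail.
TA (methods 2·3): 0.39 vs {0.24, 0.16, 0.58, 0.45} → fail.
TB (methods 1·2): 0.67 vs {0.14, 0.24, 0.45, 0.56} → pass.
TB (methods 1·3): 0.38 vs {0.14, 0.16, 0.45, 0.26} → fail.
TB (methods 2·3): 0.40 vs {0.24, 0.16, 0.56, 0.26} → fail.
TC (methods 1·2): 0.59 vs {0.41, 0.58, 0.45, 0.56} → pass.
TC (methods 1·3): 0.42 vs {0.41, 0.45, 0.45, 0.26} → fail.
TC (methods 2·3): 0.49 vs {0.58, 0.45, 0.56, 0.26} → fail.
7 of 9 fail.

7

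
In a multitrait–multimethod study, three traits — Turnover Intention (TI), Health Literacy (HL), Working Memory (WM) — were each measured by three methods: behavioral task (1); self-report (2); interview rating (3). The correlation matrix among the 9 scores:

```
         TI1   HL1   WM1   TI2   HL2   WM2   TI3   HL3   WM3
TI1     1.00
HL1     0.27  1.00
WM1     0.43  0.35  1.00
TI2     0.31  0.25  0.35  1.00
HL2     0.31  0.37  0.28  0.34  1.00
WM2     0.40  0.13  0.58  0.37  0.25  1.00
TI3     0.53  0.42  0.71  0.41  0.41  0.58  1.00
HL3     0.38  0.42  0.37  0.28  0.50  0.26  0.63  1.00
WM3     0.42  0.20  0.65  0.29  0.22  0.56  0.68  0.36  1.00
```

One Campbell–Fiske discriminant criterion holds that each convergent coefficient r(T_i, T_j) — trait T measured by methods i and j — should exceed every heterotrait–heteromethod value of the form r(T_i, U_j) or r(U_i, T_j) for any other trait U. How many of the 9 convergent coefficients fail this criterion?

Each convergent coefficient versus the relevant comparison correlations:
TI (methods 1·2): 0.31 vs {0.31, 0.25, 0.40, 0.35} → fail.
TI (methods 1·3): 0.53 vs {0.38, 0.42, 0.42, 0.71} → fail.
TI (methods 2·3): 0.41 vs {0.28, 0.41, 0.29, 0.58} → fail.
HL (methods 1·2): 0.37 vs {0.25, 0.31, 0.13, 0.28} → pass.
HL (methods 1·3): 0.42 vs {0.42, 0.38, 0.20, 0.37} → fail.
HL (methods 2·3): 0.50 vs {0.41, 0.28, 0.22, 0.26} → pass.
WM (methods 1·2): 0.58 vs {0.35, 0.40, 0.28, 0.13} → pass.
WM (methods 1·3): 0.65 vs {0.71, 0.42, 0.37, 0.20} → fail.
WM (methods 2·3): 0.56 vs {0.58, 0.29, 0.26, 0.22} → fail.
6 of 9 fail.

6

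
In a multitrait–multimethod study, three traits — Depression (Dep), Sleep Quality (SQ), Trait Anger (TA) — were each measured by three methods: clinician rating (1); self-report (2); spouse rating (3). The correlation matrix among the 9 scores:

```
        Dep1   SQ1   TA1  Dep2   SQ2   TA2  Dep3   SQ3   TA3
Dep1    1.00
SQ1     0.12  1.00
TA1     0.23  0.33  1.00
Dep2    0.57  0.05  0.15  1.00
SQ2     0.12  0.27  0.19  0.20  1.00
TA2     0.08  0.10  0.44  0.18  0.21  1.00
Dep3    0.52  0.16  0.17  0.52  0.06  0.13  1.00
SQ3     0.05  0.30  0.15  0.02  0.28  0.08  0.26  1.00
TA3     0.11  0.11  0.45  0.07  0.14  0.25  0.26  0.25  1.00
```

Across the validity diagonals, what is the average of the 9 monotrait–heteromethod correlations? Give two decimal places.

0.40

Convergent values: 0.57, 0.52, 0.52, 0.27, 0.30, 0.28, 0.44, 0.45, 0.25; mean = 3.60/9 = 0.40.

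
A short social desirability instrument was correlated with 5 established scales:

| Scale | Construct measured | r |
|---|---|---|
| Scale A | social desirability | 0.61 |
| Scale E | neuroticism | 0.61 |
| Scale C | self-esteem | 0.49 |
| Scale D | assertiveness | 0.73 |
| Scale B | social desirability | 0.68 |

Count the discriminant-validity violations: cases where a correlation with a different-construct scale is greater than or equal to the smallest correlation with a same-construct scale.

Convergent (same construct = social desirability): Scale A, Scale B.
Smallest convergent = 0.61. Discriminant values: 0.61, 0.49, 0.73; count ≥ 0.61 → 2.

2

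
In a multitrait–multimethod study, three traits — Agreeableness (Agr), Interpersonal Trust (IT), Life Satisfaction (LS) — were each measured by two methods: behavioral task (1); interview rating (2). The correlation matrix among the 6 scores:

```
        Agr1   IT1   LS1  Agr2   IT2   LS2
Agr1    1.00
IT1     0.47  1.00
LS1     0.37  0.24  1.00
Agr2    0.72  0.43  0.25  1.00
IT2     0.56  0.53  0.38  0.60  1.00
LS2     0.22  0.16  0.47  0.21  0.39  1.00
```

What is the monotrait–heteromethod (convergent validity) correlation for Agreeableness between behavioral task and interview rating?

Same trait (Agr), different methods: r(Agr1, Agr2) = 0.72.

0.72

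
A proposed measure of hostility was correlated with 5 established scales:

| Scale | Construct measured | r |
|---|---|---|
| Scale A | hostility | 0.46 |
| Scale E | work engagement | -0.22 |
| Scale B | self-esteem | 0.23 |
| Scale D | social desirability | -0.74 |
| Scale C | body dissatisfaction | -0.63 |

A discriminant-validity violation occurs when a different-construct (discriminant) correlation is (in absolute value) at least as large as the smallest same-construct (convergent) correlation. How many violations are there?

Convergent (same construct = hostility): Scale A.
Smallest convergent = 0.46. Discriminant |r|: 0.22, 0.23, 0.74, 0.63; count ≥ 0.46 → 2.

2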